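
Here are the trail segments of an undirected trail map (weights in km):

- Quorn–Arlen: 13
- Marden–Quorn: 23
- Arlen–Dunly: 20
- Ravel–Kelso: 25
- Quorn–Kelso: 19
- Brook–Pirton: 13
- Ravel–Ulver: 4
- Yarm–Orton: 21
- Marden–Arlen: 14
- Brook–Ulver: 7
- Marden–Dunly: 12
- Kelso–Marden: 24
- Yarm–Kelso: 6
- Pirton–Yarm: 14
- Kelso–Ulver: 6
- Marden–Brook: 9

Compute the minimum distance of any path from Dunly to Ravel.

Shortest distances from Dunly:
Dunly: 0
Marden: 12  (via Dunly)
Arlen: 20  (via Dunly)
Brook: 21  (via Marden)
Ulver: 28  (via Brook)
Ravel: 32  (via Ulver)
Shortest route: Dunly–Marden–Brook–Ulver–Ravel = 32 km.

32 km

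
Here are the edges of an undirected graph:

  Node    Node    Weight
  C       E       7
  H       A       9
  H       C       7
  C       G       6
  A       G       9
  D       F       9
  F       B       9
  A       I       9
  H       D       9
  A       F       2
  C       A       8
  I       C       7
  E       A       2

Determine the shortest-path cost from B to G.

20

Running Dijkstra from B:
B: 0
F: 9  (via B)
A: 11  (via F)
E: 13  (via A)
D: 18  (via F)
C: 19  (via A)
G: 20  (via A)
Shortest route: B → F → A → G = 20.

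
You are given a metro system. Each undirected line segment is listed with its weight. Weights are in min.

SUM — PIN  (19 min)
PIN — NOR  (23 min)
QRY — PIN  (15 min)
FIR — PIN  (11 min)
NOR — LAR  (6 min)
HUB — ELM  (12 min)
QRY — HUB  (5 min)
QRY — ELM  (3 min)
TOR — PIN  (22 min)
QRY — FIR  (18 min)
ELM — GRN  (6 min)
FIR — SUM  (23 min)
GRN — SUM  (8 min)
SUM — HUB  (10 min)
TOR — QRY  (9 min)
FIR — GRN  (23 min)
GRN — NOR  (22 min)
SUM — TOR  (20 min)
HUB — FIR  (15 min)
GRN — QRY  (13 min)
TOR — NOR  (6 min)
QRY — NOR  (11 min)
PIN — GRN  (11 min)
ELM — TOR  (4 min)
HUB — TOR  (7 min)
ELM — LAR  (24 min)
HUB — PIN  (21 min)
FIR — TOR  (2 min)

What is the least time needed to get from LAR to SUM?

29 min

Running Dijkstra from LAR:
LAR: 0
NOR: 6  (via LAR)
TOR: 12  (via NOR)
FIR: 14  (via TOR)
ELM: 16  (via TOR)
QRY: 17  (via NOR)
HUB: 19  (via TOR)
GRN: 22  (via ELM)
PIN: 25  (via FIR)
SUM: 29  (via HUB)
Shortest route: LAR → NOR → TOR → HUB → SUM = 29 min.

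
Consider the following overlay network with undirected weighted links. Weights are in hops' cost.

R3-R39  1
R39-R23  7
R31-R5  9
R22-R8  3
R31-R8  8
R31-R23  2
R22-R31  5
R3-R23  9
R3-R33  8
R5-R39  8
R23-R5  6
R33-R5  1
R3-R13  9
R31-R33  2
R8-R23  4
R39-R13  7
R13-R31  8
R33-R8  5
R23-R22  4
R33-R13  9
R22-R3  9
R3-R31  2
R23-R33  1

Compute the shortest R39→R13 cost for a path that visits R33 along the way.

Best R39 to R33: R39 → R3 → R31 → R33 costing 5
Shortest R33→R13: R33 → R13 = 9
Total via R33: 5 + 9 = 14 hops' cost.

14 hops' cost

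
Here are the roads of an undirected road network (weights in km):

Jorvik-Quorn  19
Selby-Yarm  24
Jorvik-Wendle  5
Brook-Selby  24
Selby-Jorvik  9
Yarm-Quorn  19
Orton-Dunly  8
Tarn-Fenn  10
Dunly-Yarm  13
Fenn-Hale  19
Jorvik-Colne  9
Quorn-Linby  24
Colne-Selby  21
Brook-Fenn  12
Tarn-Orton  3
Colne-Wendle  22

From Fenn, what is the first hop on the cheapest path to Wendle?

Enumerating some paths:
Fenn - Brook - Selby - Jorvik - Wendle: 12+24+9+5 = 50
Fenn - Brook - Selby - Colne - Jorvik - Wendle: 12+24+21+9+5 = 71
Fenn - Tarn - Orton - Dunly - Yarm - Selby - Jorvik - Wendle: 10+3+8+13+24+9+5 = 72
Cheapest is Fenn - Brook - Selby - Jorvik - Wendle at 50 km.
So from Fenn the first move is to Brook.

Brook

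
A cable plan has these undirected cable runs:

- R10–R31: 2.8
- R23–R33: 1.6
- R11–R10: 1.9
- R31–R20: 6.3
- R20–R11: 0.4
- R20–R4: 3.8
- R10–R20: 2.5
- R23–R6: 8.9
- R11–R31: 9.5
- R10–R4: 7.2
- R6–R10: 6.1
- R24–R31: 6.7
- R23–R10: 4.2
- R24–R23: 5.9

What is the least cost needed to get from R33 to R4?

11.9

Settle nodes by increasing distance from R33:
R33: 0
R23: 1.6  (via R33)
R10: 5.8  (via R23)
R24: 7.5  (via R23)
R11: 7.7  (via R10)
R20: 8.1  (via R11)
R31: 8.6  (via R10)
R6: 10.5  (via R23)
R4: 11.9  (via R20)
Shortest route: R33–R23–R10–R11–R20–R4 = 11.9.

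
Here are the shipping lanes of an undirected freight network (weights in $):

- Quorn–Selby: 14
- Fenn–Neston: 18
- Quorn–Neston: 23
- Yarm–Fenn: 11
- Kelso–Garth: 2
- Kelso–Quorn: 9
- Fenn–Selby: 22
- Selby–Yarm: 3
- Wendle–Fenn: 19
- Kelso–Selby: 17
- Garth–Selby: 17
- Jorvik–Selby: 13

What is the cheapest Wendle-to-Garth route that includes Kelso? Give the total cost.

$52

Best Wendle to Kelso: Wendle → Fenn → Yarm → Selby → Kelso costing 50
Shortest Kelso→Garth: Kelso → Garth = 2
Total via Kelso: 50 + 2 = $52.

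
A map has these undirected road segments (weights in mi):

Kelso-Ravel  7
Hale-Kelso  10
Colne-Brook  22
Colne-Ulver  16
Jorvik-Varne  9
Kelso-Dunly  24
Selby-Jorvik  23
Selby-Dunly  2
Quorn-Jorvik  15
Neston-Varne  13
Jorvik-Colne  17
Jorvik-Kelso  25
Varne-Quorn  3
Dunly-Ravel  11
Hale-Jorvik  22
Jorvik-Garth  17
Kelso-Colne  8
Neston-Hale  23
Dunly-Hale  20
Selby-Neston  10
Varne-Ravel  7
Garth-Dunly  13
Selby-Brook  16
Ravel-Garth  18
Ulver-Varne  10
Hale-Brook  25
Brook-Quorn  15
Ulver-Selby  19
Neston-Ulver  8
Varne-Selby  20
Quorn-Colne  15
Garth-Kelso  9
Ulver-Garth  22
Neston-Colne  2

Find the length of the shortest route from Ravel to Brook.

25 mi

Enumerating some paths:
Ravel - Kelso - Colne - Brook: 7+8+22 = 37
Ravel - Kelso - Hale - Brook: 7+10+25 = 42
Ravel - Dunly - Selby - Brook: 11+2+16 = 29
Ravel - Varne - Quorn - Brook: 7+3+15 = 25
The minimum is 25 mi via Ravel - Varne - Quorn - Brook.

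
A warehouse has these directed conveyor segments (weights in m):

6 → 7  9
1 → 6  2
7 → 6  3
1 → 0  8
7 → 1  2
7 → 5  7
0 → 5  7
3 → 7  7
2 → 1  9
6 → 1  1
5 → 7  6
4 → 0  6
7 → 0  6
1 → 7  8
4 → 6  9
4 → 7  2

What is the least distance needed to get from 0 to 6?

Settle nodes by increasing distance from 0:
0: 0
5: 7  (via 0)
7: 13  (via 5)
1: 15  (via 7)
6: 16  (via 7)
Shortest route: 0 → 5 → 7 → 6 = 16 m.

16 m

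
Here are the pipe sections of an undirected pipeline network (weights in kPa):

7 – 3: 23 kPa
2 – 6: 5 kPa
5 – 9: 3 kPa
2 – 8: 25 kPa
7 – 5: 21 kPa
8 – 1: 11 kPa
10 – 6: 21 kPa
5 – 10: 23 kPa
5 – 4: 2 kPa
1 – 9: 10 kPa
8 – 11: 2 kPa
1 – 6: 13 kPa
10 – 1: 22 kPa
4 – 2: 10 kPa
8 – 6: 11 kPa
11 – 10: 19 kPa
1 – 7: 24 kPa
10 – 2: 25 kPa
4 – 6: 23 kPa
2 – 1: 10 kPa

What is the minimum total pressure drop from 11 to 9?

Running Dijkstra from 11:
11: 0
8: 2  (via 11)
1: 13  (via 8)
6: 13  (via 8)
2: 18  (via 6)
10: 19  (via 11)
9: 23  (via 1)
Shortest route: 11–8–1–9 = 23 kPa.

23 kPa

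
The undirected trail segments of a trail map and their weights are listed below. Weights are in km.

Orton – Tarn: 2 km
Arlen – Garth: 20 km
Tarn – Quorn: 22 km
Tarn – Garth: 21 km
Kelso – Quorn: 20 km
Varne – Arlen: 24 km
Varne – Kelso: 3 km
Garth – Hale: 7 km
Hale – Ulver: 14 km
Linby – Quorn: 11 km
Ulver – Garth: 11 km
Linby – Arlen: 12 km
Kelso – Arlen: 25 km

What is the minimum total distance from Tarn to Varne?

Running Dijkstra from Tarn:
Tarn: 0
Orton: 2  (via Tarn)
Garth: 21  (via Tarn)
Quorn: 22  (via Tarn)
Hale: 28  (via Garth)
Ulver: 32  (via Garth)
Linby: 33  (via Quorn)
Arlen: 41  (via Garth)
Kelso: 42  (via Quorn)
Varne: 45  (via Kelso)
Shortest route: Tarn–Quorn–Kelso–Varne = 45 km.

45 km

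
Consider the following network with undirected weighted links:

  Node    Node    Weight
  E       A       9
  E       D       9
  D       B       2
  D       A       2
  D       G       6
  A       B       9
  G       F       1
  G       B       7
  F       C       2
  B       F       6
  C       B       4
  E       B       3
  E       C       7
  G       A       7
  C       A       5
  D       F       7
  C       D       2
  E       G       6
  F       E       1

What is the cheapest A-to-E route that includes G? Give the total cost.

9

Shortest A→G: A–G = 7
Best G to E: G–F–E costing 2
Total via G: 7 + 2 = 9.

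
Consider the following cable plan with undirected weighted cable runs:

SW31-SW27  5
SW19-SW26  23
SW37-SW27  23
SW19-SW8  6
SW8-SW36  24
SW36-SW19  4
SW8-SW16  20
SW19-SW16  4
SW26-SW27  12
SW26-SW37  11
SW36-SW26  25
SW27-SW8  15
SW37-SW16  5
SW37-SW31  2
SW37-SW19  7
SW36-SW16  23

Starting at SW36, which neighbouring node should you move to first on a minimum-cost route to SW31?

Candidate routes:
SW36 - SW19 - SW16 - SW37 - SW31: 4+4+5+2 = 15
SW36 - SW19 - SW37 - SW31: 4+7+2 = 13
The minimum is 13 via SW36 - SW19 - SW37 - SW31.
So from SW36 the first move is to SW19.

SW19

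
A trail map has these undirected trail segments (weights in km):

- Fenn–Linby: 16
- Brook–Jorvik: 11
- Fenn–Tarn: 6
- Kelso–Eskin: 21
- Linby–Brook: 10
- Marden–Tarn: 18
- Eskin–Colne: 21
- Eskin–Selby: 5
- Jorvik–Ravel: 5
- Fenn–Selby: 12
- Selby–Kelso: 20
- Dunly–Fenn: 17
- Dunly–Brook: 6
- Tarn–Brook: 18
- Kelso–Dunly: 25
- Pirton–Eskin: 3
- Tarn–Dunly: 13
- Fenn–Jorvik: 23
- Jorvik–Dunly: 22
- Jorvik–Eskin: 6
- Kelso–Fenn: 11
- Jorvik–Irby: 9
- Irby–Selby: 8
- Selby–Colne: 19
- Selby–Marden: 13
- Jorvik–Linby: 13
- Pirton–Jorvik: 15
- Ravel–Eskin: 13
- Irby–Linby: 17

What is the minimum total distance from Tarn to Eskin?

Shortest distances from Tarn:
Tarn: 0
Fenn: 6  (via Tarn)
Dunly: 13  (via Tarn)
Kelso: 17  (via Fenn)
Brook: 18  (via Tarn)
Selby: 18  (via Fenn)
Marden: 18  (via Tarn)
Linby: 22  (via Fenn)
Eskin: 23  (via Selby)
Shortest route: Tarn → Fenn → Selby → Eskin = 23 km.

23 km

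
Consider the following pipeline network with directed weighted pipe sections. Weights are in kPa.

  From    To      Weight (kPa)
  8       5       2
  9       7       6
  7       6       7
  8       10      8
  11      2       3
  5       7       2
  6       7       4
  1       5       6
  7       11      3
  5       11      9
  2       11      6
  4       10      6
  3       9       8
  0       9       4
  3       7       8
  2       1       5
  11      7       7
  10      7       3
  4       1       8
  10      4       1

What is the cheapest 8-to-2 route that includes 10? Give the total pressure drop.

17 kPa

Best 8 to 10: 8–10 costing 8
Best 10 to 2: 10–7–11–2 costing 9
Total via 10: 8 + 9 = 17 kPa.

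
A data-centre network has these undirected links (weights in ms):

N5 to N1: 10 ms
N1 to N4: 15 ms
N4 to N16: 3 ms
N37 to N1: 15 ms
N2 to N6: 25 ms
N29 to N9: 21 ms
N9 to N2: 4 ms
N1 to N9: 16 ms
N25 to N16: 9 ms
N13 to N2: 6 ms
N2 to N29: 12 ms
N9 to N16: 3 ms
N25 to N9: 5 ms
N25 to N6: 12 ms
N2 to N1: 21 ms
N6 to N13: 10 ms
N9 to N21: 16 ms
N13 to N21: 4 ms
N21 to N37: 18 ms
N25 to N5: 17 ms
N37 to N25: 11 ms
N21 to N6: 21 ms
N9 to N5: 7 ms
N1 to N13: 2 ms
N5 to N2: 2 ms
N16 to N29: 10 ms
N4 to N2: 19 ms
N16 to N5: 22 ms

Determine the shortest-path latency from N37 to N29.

29 ms

Enumerating some paths:
N37 - N25 - N16 - N29: 11+9+10 = 30
N37 - N25 - N9 - N16 - N29: 11+5+3+10 = 29
The minimum is 29 ms via N37 - N25 - N9 - N16 - N29.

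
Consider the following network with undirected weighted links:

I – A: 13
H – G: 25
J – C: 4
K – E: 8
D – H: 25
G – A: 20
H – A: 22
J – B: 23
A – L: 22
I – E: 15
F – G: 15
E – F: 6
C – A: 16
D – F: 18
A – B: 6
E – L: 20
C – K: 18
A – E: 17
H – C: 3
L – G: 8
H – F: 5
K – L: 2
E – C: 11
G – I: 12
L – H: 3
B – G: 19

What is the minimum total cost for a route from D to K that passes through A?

65

Shortest D→A: D–F–E–A = 41
Shortest A→K: A–L–K = 24
Total via A: 41 + 24 = 65.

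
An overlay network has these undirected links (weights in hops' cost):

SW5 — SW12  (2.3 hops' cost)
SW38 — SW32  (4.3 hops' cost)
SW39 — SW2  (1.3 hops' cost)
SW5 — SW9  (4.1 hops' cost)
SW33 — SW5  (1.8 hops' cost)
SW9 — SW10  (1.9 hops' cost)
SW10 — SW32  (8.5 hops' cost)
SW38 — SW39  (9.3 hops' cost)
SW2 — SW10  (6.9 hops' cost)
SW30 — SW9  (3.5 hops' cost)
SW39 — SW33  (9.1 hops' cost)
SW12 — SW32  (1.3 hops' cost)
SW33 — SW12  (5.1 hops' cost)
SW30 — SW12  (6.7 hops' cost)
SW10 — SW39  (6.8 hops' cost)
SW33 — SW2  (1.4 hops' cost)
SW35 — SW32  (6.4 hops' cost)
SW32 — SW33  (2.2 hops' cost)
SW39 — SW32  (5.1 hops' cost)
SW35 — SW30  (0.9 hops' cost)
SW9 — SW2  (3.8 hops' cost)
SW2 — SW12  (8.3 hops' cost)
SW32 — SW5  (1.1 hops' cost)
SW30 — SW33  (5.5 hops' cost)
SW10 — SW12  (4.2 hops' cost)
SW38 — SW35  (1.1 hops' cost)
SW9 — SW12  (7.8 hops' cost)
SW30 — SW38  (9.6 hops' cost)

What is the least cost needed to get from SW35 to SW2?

Compare a few routes:
SW35 - SW30 - SW33 - SW2: 0.9+5.5+1.4 = 7.8
SW35 - SW30 - SW9 - SW2: 0.9+3.5+3.8 = 8.2
SW35 - SW38 - SW32 - SW33 - SW2: 1.1+4.3+2.2+1.4 = 9
The minimum is 7.8 hops' cost via SW35 - SW30 - SW33 - SW2.

7.8 hops' cost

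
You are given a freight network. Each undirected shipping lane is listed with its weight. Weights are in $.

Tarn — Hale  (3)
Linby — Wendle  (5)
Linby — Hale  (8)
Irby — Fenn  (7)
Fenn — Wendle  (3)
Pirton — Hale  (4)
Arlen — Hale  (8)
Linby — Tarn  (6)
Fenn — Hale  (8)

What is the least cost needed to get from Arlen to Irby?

Candidate routes:
Arlen - Hale - Linby - Wendle - Fenn - Irby: 8+8+5+3+7 = 31
Arlen - Hale - Fenn - Irby: 8+8+7 = 23
Cheapest is Arlen - Hale - Fenn - Irby at $23.

$23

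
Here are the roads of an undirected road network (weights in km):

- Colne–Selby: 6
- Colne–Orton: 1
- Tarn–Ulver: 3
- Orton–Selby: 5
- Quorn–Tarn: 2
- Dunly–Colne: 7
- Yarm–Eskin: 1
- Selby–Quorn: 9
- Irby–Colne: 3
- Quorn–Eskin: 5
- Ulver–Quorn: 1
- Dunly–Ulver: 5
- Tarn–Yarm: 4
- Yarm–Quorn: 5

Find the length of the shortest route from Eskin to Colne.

Shortest distances from Eskin:
Eskin: 0
Yarm: 1  (via Eskin)
Tarn: 5  (via Yarm)
Quorn: 5  (via Eskin)
Ulver: 6  (via Quorn)
Dunly: 11  (via Ulver)
Selby: 14  (via Quorn)
Colne: 18  (via Dunly)
Shortest route: Eskin–Quorn–Ulver–Dunly–Colne = 18 km.

18 km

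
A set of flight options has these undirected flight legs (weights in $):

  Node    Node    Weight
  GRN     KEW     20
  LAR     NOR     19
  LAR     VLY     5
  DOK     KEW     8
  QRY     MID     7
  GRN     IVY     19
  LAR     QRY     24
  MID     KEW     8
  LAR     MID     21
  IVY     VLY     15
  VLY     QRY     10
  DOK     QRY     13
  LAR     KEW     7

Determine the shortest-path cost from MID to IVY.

Compare a few routes:
MID → KEW → GRN → IVY: 8+20+19 = 47
MID → QRY → VLY → IVY: 7+10+15 = 32
MID → KEW → LAR → VLY → IVY: 8+7+5+15 = 35
MID → LAR → VLY → IVY: 21+5+15 = 41
The minimum is $32 via MID → QRY → VLY → IVY.

$32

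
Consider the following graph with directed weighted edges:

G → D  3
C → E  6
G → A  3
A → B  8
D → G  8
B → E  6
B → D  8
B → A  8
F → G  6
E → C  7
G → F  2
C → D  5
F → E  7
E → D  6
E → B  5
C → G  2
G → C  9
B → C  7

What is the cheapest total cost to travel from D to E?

17

Shortest distances from D:
D: 0
G: 8  (via D)
F: 10  (via G)
A: 11  (via G)
C: 17  (via G)
E: 17  (via F)
Shortest route: D–G–F–E = 17.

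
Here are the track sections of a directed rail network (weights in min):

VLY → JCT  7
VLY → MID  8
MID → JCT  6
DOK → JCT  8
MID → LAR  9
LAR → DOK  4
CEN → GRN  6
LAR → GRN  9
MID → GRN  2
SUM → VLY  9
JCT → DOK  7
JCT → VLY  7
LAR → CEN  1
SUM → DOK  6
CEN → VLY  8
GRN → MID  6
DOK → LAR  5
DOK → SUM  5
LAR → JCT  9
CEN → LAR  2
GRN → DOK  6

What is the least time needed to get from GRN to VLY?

19 min

Enumerating some paths:
GRN → DOK → JCT → VLY: 6+8+7 = 21
GRN → DOK → LAR → CEN → VLY: 6+5+1+8 = 20
GRN → DOK → SUM → VLY: 6+5+9 = 20
GRN → MID → JCT → VLY: 6+6+7 = 19
Cheapest is GRN → MID → JCT → VLY at 19 min.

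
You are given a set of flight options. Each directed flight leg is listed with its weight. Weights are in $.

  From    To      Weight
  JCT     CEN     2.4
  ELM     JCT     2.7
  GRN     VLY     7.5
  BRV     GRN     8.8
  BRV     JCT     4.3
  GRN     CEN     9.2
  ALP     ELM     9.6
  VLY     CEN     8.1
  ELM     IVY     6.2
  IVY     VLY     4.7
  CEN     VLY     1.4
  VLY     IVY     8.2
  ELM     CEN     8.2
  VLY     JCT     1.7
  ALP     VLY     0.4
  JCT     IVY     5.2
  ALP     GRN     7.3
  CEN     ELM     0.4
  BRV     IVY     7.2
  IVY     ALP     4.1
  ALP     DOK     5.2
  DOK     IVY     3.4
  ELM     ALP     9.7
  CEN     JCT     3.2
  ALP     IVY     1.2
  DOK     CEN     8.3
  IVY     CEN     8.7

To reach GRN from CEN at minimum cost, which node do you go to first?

ELM

Candidate routes:
CEN - ELM - ALP - GRN: 0.4+9.7+7.3 = 17.4
CEN - ELM - IVY - ALP - GRN: 0.4+6.2+4.1+7.3 = 18
Cheapest is CEN - ELM - ALP - GRN at $17.4.
So from CEN the first move is to ELM.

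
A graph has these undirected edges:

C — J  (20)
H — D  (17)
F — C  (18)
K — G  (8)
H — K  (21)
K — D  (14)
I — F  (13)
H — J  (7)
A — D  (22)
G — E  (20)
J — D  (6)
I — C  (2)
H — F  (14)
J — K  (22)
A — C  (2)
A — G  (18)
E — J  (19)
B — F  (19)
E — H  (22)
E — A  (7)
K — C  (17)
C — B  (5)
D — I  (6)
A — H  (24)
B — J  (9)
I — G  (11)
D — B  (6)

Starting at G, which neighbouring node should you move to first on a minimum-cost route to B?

I

Enumerating some paths:
G → I → C → B: 11+2+5 = 18
G → I → D → B: 11+6+6 = 23
Cheapest is G → I → C → B at 18.
So from G the first move is to I.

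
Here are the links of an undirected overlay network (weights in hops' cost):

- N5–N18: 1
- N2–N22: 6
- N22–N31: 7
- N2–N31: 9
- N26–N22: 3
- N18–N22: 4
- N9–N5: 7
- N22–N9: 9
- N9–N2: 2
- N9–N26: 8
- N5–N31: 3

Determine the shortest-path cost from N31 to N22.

Candidate routes:
N31 → N5 → N18 → N22: 3+1+4 = 8
N31 → N22: 7 = 7
N31 → N2 → N22: 9+6 = 15
Cheapest is N31 → N22 at 7 hops' cost.

7 hops' cost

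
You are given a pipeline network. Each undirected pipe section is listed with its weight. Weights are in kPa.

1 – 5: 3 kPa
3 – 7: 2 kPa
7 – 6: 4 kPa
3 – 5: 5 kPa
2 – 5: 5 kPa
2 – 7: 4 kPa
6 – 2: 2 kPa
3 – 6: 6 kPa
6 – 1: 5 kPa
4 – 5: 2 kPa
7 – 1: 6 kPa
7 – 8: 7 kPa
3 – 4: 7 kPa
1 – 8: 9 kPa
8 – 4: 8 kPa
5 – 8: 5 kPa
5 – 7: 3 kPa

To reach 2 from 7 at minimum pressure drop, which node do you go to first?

Compare a few routes:
7 - 5 - 2: 3+5 = 8
7 - 2: 4 = 4
7 - 6 - 2: 4+2 = 6
The minimum is 4 kPa via 7 - 2.
So from 7 the first move is to 2.

2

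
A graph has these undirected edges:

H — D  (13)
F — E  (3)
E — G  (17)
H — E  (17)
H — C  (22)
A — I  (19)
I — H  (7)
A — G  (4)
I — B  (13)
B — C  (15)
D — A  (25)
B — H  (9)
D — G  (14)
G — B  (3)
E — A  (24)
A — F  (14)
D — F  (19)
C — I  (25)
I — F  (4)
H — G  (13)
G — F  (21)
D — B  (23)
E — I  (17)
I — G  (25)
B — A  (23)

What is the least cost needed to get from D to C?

Candidate routes:
D → G → B → C: 14+3+15 = 32
D → B → C: 23+15 = 38
D → H → C: 13+22 = 35
D → H → B → C: 13+9+15 = 37
The minimum is 32 via D → G → B → C.

32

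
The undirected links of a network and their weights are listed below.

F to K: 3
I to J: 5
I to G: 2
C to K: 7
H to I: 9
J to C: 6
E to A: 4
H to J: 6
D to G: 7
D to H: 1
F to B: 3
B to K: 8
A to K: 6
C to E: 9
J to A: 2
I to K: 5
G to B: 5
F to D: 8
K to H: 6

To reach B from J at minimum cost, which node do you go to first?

Compare a few routes:
J - A - K - B: 2+6+8 = 16
J - I - G - B: 5+2+5 = 12
J - A - K - F - B: 2+6+3+3 = 14
The minimum is 12 via J - I - G - B.
So from J the first move is to I.

I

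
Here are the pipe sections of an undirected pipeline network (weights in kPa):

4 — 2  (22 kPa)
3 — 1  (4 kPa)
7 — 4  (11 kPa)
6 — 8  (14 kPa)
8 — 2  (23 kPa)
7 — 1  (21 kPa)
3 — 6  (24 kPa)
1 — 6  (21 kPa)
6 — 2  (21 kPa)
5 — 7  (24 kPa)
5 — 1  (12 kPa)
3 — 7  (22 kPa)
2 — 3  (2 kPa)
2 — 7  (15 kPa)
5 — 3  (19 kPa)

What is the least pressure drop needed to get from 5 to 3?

16 kPa

Candidate routes:
5 → 3: 19 = 19
5 → 1 → 3: 12+4 = 16
The minimum is 16 kPa via 5 → 1 → 3.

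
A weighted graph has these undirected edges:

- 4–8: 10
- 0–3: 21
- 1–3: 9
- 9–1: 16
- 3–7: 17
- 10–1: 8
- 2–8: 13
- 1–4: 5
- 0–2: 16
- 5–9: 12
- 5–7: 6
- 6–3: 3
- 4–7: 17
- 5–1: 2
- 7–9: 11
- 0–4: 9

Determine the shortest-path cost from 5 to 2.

Candidate routes:
5–1–4–0–2: 2+5+9+16 = 32
5–7–4–8–2: 6+17+10+13 = 46
5–1–4–8–2: 2+5+10+13 = 30
5–1–3–0–2: 2+9+21+16 = 48
The minimum is 30 via 5–1–4–8–2.

30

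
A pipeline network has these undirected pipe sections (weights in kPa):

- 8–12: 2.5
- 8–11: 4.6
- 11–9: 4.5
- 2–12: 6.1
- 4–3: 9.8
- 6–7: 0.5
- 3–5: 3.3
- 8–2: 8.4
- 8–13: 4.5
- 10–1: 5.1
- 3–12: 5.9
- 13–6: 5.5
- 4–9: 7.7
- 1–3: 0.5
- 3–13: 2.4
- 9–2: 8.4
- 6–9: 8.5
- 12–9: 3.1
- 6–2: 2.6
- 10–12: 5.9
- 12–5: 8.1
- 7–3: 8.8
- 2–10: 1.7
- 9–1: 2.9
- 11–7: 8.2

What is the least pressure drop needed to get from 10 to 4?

Enumerating some paths:
10–1–3–4: 5.1+0.5+9.8 = 15.4
10–1–9–4: 5.1+2.9+7.7 = 15.7
10–12–9–4: 5.9+3.1+7.7 = 16.7
The minimum is 15.4 kPa via 10–1–3–4.

15.4 kPa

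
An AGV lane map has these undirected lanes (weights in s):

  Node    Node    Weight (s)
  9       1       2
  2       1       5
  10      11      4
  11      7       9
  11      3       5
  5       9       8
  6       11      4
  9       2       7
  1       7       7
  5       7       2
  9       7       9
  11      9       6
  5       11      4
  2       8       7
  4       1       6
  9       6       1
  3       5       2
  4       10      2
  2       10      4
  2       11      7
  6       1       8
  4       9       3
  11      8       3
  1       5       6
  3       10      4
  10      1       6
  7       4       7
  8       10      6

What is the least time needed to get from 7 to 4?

Shortest distances from 7:
7: 0
5: 2  (via 7)
3: 4  (via 5)
11: 6  (via 5)
1: 7  (via 7)
4: 7  (via 7)
Shortest route: 7–4 = 7 s.

7 s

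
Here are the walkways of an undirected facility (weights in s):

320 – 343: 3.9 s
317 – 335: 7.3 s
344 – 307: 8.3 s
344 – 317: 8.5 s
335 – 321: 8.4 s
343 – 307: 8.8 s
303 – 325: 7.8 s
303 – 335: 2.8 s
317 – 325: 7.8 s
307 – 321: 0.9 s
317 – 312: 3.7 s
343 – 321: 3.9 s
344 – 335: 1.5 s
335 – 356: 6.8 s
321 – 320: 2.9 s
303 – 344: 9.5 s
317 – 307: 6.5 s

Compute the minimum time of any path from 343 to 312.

15 s

Compare a few routes:
343 - 321 - 307 - 317 - 312: 3.9+0.9+6.5+3.7 = 15
343 - 320 - 321 - 307 - 317 - 312: 3.9+2.9+0.9+6.5+3.7 = 17.9
343 - 307 - 317 - 312: 8.8+6.5+3.7 = 19
The minimum is 15 s via 343 - 321 - 307 - 317 - 312.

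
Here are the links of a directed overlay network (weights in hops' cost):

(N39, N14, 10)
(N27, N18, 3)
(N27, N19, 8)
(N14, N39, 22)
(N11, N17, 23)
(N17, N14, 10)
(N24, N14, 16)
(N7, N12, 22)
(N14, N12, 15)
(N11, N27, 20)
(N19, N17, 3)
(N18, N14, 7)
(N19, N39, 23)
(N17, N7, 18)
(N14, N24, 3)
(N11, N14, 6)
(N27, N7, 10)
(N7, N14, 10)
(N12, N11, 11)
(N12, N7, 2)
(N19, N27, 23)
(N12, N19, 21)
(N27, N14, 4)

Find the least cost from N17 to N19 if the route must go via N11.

Best N17 to N11: N17 → N14 → N12 → N11 costing 36
Shortest N11→N19: N11 → N27 → N19 = 28
Total via N11: 36 + 28 = 64 hops' cost.

64 hops' cost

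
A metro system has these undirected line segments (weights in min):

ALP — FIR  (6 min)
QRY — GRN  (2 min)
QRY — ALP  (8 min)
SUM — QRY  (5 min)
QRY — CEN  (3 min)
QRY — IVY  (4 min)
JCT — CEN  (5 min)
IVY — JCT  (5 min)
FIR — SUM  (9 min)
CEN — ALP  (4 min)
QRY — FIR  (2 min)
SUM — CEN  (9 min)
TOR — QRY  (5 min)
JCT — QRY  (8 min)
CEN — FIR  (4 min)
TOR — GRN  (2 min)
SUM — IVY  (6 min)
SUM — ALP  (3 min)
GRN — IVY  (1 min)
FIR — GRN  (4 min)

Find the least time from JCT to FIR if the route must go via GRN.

10 min

Best JCT to GRN: JCT–IVY–GRN costing 6
Shortest GRN→FIR: GRN–FIR = 4
Total via GRN: 6 + 4 = 10 min.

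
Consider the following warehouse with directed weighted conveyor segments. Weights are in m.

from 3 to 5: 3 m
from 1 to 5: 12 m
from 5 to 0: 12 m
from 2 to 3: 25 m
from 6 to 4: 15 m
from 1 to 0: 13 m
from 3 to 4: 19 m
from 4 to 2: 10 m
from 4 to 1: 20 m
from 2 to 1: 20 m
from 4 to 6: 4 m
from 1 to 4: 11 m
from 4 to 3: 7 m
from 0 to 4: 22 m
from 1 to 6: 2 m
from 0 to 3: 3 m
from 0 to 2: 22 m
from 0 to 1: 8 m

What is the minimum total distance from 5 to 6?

22 m

Enumerating some paths:
5 - 0 - 1 - 6: 12+8+2 = 22
5 - 0 - 1 - 4 - 6: 12+8+11+4 = 35
Cheapest is 5 - 0 - 1 - 6 at 22 m.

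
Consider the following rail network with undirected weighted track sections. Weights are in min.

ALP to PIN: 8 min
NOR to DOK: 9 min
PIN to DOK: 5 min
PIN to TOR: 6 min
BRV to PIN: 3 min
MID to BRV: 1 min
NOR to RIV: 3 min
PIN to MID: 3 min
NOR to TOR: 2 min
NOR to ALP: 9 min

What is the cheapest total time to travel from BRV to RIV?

Running Dijkstra from BRV:
BRV: 0
MID: 1  (via BRV)
PIN: 3  (via BRV)
DOK: 8  (via PIN)
TOR: 9  (via PIN)
ALP: 11  (via PIN)
NOR: 11  (via TOR)
RIV: 14  (via NOR)
Shortest route: BRV → PIN → TOR → NOR → RIV = 14 min.

14 min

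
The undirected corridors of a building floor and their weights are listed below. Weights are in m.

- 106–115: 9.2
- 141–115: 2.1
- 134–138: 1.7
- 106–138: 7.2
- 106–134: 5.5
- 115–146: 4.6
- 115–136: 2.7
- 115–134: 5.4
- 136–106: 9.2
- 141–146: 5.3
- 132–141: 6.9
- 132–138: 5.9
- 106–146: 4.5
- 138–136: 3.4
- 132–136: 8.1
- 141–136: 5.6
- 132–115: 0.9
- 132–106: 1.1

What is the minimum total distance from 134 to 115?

Enumerating some paths:
134 → 106 → 132 → 115: 5.5+1.1+0.9 = 7.5
134 → 138 → 136 → 115: 1.7+3.4+2.7 = 7.8
134 → 138 → 132 → 115: 1.7+5.9+0.9 = 8.5
134 → 115: 5.4 = 5.4
The minimum is 5.4 m via 134 → 115.

5.4 m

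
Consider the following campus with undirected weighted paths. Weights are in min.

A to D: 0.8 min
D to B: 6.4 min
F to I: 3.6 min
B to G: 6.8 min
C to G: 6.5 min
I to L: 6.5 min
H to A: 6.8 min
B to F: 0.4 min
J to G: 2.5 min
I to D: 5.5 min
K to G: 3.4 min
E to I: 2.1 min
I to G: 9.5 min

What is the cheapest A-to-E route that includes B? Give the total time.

Best A to B: A–D–B costing 7.2
Best B to E: B–F–I–E costing 6.1
Total via B: 7.2 + 6.1 = 13.3 min.

13.3 min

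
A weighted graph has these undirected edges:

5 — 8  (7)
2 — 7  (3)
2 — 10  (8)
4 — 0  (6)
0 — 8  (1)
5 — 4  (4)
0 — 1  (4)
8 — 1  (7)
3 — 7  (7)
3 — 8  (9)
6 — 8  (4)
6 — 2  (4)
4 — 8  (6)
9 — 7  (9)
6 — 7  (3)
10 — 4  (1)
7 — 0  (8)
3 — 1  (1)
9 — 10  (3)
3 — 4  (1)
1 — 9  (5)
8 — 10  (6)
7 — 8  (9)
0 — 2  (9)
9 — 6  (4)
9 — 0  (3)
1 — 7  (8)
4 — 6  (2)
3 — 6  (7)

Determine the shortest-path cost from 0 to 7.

8

Running Dijkstra from 0:
0: 0
8: 1  (via 0)
9: 3  (via 0)
1: 4  (via 0)
3: 5  (via 1)
6: 5  (via 8)
4: 6  (via 0)
10: 6  (via 9)
5: 8  (via 8)
7: 8  (via 0)
Shortest route: 0–7 = 8.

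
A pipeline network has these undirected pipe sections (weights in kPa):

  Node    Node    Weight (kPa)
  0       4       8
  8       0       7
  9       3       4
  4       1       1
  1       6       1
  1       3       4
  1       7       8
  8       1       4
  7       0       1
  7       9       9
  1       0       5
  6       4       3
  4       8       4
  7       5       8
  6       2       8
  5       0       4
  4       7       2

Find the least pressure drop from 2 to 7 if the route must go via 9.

Best 2 to 9: 2–6–1–3–9 costing 17
Best 9 to 7: 9–7 costing 9
Total via 9: 17 + 9 = 26 kPa.

26 kPa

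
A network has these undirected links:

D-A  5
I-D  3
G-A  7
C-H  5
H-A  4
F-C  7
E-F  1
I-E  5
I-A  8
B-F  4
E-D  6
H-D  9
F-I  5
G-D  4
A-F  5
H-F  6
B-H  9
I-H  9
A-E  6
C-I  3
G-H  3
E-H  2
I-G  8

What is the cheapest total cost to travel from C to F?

7

Compare a few routes:
C–H–E–F: 5+2+1 = 8
C–F: 7 = 7
C–I–F: 3+5 = 8
Cheapest is C–F at 7.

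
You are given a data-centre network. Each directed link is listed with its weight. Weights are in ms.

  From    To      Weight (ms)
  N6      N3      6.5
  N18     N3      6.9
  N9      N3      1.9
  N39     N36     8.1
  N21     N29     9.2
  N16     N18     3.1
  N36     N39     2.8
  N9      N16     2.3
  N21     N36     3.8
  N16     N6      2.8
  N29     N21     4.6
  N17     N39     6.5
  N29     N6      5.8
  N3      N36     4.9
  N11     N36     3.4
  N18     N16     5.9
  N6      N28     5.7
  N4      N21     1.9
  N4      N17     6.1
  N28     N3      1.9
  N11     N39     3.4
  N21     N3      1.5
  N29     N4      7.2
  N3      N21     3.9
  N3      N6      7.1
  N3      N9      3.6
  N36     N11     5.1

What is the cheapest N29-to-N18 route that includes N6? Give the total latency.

Best N29 to N6: N29–N6 costing 5.8
Best N6 to N18: N6–N3–N9–N16–N18 costing 15.5
Total via N6: 5.8 + 15.5 = 21.3 ms.

21.3 ms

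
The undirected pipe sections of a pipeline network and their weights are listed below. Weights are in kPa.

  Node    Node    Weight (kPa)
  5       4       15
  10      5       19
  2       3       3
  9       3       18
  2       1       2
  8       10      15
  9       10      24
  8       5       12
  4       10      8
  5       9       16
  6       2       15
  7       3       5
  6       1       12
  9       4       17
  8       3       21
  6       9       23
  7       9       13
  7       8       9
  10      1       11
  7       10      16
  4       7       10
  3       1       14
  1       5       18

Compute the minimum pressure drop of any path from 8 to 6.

Enumerating some paths:
8–7–3–2–6: 9+5+3+15 = 32
8–7–3–2–1–6: 9+5+3+2+12 = 31
8–3–2–1–6: 21+3+2+12 = 38
Cheapest is 8–7–3–2–1–6 at 31 kPa.

31 kPa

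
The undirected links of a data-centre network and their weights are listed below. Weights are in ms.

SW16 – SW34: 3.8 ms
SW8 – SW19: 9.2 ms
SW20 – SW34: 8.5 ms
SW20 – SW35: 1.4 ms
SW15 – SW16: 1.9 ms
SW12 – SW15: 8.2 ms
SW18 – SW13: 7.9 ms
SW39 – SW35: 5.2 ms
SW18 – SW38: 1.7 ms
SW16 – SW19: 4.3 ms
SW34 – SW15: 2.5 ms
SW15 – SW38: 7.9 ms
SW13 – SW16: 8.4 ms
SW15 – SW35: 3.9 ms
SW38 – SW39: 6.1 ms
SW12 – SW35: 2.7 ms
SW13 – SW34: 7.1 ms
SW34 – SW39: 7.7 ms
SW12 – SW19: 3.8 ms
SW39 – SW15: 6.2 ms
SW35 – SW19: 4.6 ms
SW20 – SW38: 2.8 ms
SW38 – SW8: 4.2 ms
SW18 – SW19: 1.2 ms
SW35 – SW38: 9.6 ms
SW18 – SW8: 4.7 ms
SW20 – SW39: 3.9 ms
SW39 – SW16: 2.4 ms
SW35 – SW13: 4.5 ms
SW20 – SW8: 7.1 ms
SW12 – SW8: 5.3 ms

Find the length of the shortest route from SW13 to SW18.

7.9 ms

Shortest distances from SW13:
SW13: 0
SW35: 4.5  (via SW13)
SW20: 5.9  (via SW35)
SW34: 7.1  (via SW13)
SW12: 7.2  (via SW35)
SW18: 7.9  (via SW13)
Shortest route: SW13 → SW18 = 7.9 ms.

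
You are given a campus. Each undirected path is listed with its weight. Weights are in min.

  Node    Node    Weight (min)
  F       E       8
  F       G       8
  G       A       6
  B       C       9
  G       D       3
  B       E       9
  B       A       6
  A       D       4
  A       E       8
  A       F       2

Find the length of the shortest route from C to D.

19 min

Settle nodes by increasing distance from C:
C: 0
B: 9  (via C)
A: 15  (via B)
F: 17  (via A)
E: 18  (via B)
D: 19  (via A)
Shortest route: C–B–A–D = 19 min.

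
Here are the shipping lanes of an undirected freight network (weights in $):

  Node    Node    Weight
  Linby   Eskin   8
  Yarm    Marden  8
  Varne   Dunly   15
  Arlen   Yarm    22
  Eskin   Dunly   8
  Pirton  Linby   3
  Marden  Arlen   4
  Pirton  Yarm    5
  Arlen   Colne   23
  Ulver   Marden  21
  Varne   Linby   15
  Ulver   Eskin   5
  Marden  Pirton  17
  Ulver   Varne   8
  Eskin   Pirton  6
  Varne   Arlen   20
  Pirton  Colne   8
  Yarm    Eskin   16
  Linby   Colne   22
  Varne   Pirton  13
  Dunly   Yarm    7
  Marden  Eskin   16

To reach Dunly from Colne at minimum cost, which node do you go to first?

Compare a few routes:
Colne → Pirton → Eskin → Dunly: 8+6+8 = 22
Colne → Pirton → Yarm → Dunly: 8+5+7 = 20
Colne → Pirton → Linby → Eskin → Dunly: 8+3+8+8 = 27
The minimum is $20 via Colne → Pirton → Yarm → Dunly.
So from Colne the first move is to Pirton.

Pirton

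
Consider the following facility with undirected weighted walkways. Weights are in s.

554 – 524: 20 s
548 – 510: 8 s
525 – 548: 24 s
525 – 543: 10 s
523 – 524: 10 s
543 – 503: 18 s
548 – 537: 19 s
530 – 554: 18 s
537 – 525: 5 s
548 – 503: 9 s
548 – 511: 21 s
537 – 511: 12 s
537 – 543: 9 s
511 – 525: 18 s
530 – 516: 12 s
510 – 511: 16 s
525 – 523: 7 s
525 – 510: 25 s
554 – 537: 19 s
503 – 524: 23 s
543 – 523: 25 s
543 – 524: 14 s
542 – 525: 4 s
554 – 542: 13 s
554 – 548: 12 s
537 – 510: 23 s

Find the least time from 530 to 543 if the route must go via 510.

Best 530 to 510: 530 → 554 → 548 → 510 costing 38
Best 510 to 543: 510 → 537 → 543 costing 32
Total via 510: 38 + 32 = 70 s.

70 s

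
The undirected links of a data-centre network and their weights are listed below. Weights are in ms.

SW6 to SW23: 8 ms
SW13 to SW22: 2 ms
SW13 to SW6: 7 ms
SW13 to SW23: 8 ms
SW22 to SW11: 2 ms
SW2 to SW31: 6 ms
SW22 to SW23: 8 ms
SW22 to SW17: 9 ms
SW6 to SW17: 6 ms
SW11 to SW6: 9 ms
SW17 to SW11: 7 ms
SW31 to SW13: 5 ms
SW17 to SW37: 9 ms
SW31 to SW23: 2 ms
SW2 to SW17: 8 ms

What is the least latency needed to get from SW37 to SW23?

Candidate routes:
SW37 - SW17 - SW2 - SW31 - SW23: 9+8+6+2 = 25
SW37 - SW17 - SW6 - SW23: 9+6+8 = 23
Cheapest is SW37 - SW17 - SW6 - SW23 at 23 ms.

23 ms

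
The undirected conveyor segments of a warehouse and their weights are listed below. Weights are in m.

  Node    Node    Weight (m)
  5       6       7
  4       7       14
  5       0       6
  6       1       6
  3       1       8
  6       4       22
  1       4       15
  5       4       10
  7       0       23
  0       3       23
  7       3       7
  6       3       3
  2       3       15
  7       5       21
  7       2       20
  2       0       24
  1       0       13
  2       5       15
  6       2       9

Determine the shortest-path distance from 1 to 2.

Shortest distances from 1:
1: 0
6: 6  (via 1)
3: 8  (via 1)
0: 13  (via 1)
5: 13  (via 6)
2: 15  (via 6)
Shortest route: 1–6–2 = 15 m.

15 m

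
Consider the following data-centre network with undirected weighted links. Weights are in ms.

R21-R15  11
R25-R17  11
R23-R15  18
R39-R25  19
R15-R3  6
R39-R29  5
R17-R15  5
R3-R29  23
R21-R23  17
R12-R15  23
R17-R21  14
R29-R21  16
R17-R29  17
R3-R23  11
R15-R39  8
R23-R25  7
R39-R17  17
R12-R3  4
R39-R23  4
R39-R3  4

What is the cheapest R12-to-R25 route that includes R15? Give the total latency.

Best R12 to R15: R12 → R3 → R15 costing 10
Shortest R15→R25: R15 → R17 → R25 = 16
Total via R15: 10 + 16 = 26 ms.

26 ms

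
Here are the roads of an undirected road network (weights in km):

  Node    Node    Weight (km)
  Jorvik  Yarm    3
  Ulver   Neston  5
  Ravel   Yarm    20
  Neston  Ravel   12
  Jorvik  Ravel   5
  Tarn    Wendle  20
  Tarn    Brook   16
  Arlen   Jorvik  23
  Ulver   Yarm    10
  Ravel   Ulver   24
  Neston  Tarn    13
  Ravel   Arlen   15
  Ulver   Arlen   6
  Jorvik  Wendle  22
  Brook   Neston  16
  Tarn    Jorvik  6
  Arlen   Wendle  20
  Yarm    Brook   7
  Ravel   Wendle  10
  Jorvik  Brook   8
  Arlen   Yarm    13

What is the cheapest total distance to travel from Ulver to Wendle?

Settle nodes by increasing distance from Ulver:
Ulver: 0
Neston: 5  (via Ulver)
Arlen: 6  (via Ulver)
Yarm: 10  (via Ulver)
Jorvik: 13  (via Yarm)
Brook: 17  (via Yarm)
Ravel: 17  (via Neston)
Tarn: 18  (via Neston)
Wendle: 26  (via Arlen)
Shortest route: Ulver–Arlen–Wendle = 26 km.

26 km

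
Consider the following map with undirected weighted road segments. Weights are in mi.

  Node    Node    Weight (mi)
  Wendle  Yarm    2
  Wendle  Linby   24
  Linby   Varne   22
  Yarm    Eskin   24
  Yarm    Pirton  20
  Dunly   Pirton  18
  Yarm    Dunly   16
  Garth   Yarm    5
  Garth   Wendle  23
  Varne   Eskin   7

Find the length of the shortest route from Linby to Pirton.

Shortest distances from Linby:
Linby: 0
Varne: 22  (via Linby)
Wendle: 24  (via Linby)
Yarm: 26  (via Wendle)
Eskin: 29  (via Varne)
Garth: 31  (via Yarm)
Dunly: 42  (via Yarm)
Pirton: 46  (via Yarm)
Shortest route: Linby–Wendle–Yarm–Pirton = 46 mi.

46 mi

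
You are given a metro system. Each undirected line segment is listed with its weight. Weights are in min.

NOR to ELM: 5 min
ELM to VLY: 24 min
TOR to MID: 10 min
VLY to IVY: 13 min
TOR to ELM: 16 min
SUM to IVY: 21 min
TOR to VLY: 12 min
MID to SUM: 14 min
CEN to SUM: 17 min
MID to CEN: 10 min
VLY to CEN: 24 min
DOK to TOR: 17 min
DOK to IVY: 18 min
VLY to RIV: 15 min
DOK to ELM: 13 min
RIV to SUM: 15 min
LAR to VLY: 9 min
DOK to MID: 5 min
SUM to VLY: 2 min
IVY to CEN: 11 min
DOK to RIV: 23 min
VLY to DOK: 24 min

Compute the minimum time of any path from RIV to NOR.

41 min

Shortest distances from RIV:
RIV: 0
VLY: 15  (via RIV)
SUM: 15  (via RIV)
DOK: 23  (via RIV)
LAR: 24  (via VLY)
TOR: 27  (via VLY)
IVY: 28  (via VLY)
MID: 28  (via DOK)
CEN: 32  (via SUM)
ELM: 36  (via DOK)
NOR: 41  (via ELM)
Shortest route: RIV–DOK–ELM–NOR = 41 min.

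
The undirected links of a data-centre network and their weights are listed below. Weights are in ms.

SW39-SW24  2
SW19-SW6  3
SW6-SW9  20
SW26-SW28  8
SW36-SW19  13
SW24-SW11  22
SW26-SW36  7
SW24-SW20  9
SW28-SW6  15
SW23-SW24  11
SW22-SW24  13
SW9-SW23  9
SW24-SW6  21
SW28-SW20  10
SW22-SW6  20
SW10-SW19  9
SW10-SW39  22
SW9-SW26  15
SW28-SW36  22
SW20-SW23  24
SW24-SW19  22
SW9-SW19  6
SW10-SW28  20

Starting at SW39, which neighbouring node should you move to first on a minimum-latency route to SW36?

Enumerating some paths:
SW39 - SW24 - SW19 - SW36: 2+22+13 = 37
SW39 - SW24 - SW20 - SW28 - SW26 - SW36: 2+9+10+8+7 = 36
The minimum is 36 ms via SW39 - SW24 - SW20 - SW28 - SW26 - SW36.
So from SW39 the first move is to SW24.

SW24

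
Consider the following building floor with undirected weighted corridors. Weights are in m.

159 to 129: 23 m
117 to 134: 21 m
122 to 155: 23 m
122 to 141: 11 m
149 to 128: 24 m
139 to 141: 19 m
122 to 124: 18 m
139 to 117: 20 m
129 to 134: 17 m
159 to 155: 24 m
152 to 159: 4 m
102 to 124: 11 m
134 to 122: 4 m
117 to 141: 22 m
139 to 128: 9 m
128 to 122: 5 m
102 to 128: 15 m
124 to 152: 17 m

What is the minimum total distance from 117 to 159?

Running Dijkstra from 117:
117: 0
139: 20  (via 117)
134: 21  (via 117)
141: 22  (via 117)
122: 25  (via 134)
128: 29  (via 139)
129: 38  (via 134)
124: 43  (via 122)
102: 44  (via 128)
155: 48  (via 122)
149: 53  (via 128)
152: 60  (via 124)
159: 61  (via 129)
Shortest route: 117–134–129–159 = 61 m.

61 m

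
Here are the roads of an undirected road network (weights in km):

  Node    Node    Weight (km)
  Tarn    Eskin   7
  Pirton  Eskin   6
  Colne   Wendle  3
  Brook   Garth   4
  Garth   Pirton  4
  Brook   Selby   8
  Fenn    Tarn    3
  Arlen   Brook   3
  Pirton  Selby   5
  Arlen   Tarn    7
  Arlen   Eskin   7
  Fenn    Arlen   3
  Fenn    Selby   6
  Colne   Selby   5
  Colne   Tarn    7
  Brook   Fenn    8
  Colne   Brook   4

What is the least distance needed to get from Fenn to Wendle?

13 km

Compare a few routes:
Fenn–Selby–Colne–Wendle: 6+5+3 = 14
Fenn–Brook–Colne–Wendle: 8+4+3 = 15
Fenn–Tarn–Colne–Wendle: 3+7+3 = 13
Cheapest is Fenn–Tarn–Colne–Wendle at 13 km.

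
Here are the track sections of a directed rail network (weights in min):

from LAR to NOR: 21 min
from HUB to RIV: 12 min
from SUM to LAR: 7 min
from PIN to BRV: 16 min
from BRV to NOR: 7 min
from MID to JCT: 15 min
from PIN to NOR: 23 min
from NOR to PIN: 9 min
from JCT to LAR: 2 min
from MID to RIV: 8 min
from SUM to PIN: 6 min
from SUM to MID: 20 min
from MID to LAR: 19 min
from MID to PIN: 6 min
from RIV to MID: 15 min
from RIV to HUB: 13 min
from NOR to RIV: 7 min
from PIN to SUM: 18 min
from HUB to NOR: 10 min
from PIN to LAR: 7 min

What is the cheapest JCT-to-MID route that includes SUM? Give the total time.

70 min

Shortest JCT→SUM: JCT–LAR–NOR–PIN–SUM = 50
Shortest SUM→MID: SUM–MID = 20
Total via SUM: 50 + 20 = 70 min.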